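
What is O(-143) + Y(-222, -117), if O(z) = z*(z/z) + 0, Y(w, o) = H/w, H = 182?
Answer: -15964/111 ≈ -143.82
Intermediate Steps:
Y(w, o) = 182/w
O(z) = z (O(z) = z*1 + 0 = z + 0 = z)
O(-143) + Y(-222, -117) = -143 + 182/(-222) = -143 + 182*(-1/222) = -143 - 91/111 = -15964/111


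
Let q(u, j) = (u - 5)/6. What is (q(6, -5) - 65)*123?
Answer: -15949/2 ≈ -7974.5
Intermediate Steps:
q(u, j) = -⅚ + u/6 (q(u, j) = (-5 + u)*(⅙) = -⅚ + u/6)
(q(6, -5) - 65)*123 = ((-⅚ + (⅙)*6) - 65)*123 = ((-⅚ + 1) - 65)*123 = (⅙ - 65)*123 = -389/6*123 = -15949/2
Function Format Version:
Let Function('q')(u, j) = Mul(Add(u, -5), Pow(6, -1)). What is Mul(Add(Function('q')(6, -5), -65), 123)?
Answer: Rational(-15949, 2) ≈ -7974.5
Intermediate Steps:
Function('q')(u, j) = Add(Rational(-5, 6), Mul(Rational(1, 6), u)) (Function('q')(u, j) = Mul(Add(-5, u), Rational(1, 6)) = Add(Rational(-5, 6), Mul(Rational(1, 6), u)))
Mul(Add(Function('q')(6, -5), -65), 123) = Mul(Add(Add(Rational(-5, 6), Mul(Rational(1, 6), 6)), -65), 123) = Mul(Add(Add(Rational(-5, 6), 1), -65), 123) = Mul(Add(Rational(1, 6), -65), 123) = Mul(Rational(-389, 6), 123) = Rational(-15949, 2)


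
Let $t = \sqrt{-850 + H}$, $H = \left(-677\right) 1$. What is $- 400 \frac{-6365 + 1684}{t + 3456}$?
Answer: $\frac{2157004800}{3981821} - \frac{1872400 i \sqrt{1527}}{11945463} \approx 541.71 - 6.1251 i$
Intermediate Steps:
$H = -677$
$t = i \sqrt{1527}$ ($t = \sqrt{-850 - 677} = \sqrt{-1527} = i \sqrt{1527} \approx 39.077 i$)
$- 400 \frac{-6365 + 1684}{t + 3456} = - 400 \frac{-6365 + 1684}{i \sqrt{1527} + 3456} = - 400 \left(- \frac{4681}{3456 + i \sqrt{1527}}\right) = \frac{1872400}{3456 + i \sqrt{1527}}$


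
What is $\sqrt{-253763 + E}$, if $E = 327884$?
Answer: $\sqrt{74121} \approx 272.25$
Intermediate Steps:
$\sqrt{-253763 + E} = \sqrt{-253763 + 327884} = \sqrt{74121}$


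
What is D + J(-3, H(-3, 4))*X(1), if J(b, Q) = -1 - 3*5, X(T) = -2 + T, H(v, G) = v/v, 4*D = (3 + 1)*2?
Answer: 18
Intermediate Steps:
D = 2 (D = ((3 + 1)*2)/4 = (4*2)/4 = (¼)*8 = 2)
H(v, G) = 1
J(b, Q) = -16 (J(b, Q) = -1 - 15 = -16)
D + J(-3, H(-3, 4))*X(1) = 2 - 16*(-2 + 1) = 2 - 16*(-1) = 2 + 16 = 18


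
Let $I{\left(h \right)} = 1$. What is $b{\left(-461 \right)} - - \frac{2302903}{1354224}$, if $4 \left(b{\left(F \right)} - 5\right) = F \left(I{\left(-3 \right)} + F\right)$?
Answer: $\frac{71803259383}{1354224} \approx 53022.0$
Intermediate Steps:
$b{\left(F \right)} = 5 + \frac{F \left(1 + F\right)}{4}$
$b{\left(-461 \right)} - - \frac{2302903}{1354224} = \left(5 + \frac{1}{4} \left(-461\right) + \frac{\left(-461\right)^{2}}{4}\right) - - \frac{2302903}{1354224} = \left(5 - \frac{461}{4} + \frac{1}{4} \cdot 212521\right) - \left(-2302903\right) \frac{1}{1354224} = \left(5 - \frac{461}{4} + \frac{212521}{4}\right) - - \frac{2302903}{1354224} = 53020 + \frac{2302903}{1354224} = \frac{71803259383}{1354224}$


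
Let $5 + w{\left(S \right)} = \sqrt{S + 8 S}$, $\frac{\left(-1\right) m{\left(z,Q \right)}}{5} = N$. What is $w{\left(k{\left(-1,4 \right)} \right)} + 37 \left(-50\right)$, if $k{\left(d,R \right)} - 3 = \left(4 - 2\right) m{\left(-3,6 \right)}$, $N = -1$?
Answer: $-1855 + 3 \sqrt{13} \approx -1844.2$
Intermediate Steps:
$m{\left(z,Q \right)} = 5$ ($m{\left(z,Q \right)} = \left(-5\right) \left(-1\right) = 5$)
$k{\left(d,R \right)} = 13$ ($k{\left(d,R \right)} = 3 + \left(4 - 2\right) 5 = 3 + 2 \cdot 5 = 3 + 10 = 13$)
$w{\left(S \right)} = -5 + 3 \sqrt{S}$ ($w{\left(S \right)} = -5 + \sqrt{S + 8 S} = -5 + \sqrt{9 S} = -5 + 3 \sqrt{S}$)
$w{\left(k{\left(-1,4 \right)} \right)} + 37 \left(-50\right) = \left(-5 + 3 \sqrt{13}\right) + 37 \left(-50\right) = \left(-5 + 3 \sqrt{13}\right) - 1850 = -1855 + 3 \sqrt{13}$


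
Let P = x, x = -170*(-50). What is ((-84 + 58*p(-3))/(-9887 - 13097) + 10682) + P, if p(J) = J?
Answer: 220439673/11492 ≈ 19182.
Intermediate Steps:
x = 8500
P = 8500
((-84 + 58*p(-3))/(-9887 - 13097) + 10682) + P = ((-84 + 58*(-3))/(-9887 - 13097) + 10682) + 8500 = ((-84 - 174)/(-22984) + 10682) + 8500 = (-258*(-1/22984) + 10682) + 8500 = (129/11492 + 10682) + 8500 = 122757673/11492 + 8500 = 220439673/11492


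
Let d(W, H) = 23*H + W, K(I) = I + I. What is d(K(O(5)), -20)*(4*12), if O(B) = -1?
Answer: -22176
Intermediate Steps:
K(I) = 2*I
d(W, H) = W + 23*H
d(K(O(5)), -20)*(4*12) = (2*(-1) + 23*(-20))*(4*12) = (-2 - 460)*48 = -462*48 = -22176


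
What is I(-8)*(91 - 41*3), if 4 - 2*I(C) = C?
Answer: -192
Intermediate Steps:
I(C) = 2 - C/2
I(-8)*(91 - 41*3) = (2 - ½*(-8))*(91 - 41*3) = (2 + 4)*(91 - 123) = 6*(-32) = -192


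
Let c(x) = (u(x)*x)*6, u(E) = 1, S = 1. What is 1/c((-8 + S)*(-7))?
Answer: 1/294 ≈ 0.0034014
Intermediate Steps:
c(x) = 6*x (c(x) = (1*x)*6 = x*6 = 6*x)
1/c((-8 + S)*(-7)) = 1/(6*((-8 + 1)*(-7))) = 1/(6*(-7*(-7))) = 1/(6*49) = 1/294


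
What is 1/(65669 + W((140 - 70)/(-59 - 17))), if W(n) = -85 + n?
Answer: 38/2492157 ≈ 1.5248e-5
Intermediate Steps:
1/(65669 + W((140 - 70)/(-59 - 17))) = 1/(65669 + (-85 + (140 - 70)/(-59 - 17))) = 1/(65669 + (-85 + 70/(-76))) = 1/(65669 + (-85 + 70*(-1/76))) = 1/(65669 + (-85 - 35/38)) = 1/(65669 - 3265/38) = 1/(2492157/38) = 38/2492157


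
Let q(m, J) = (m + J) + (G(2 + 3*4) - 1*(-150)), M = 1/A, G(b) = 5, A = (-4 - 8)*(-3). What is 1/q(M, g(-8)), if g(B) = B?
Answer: 36/5293 ≈ 0.0068014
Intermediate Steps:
A = 36 (A = -12*(-3) = 36)
M = 1/36 ≈ 0.027778
q(m, J) = 155 + J + m (q(m, J) = (m + J) + (5 - 1*(-150)) = (J + m) + (5 + 150) = (J + m) + 155 = 155 + J + m)
1/q(M, g(-8)) = 1/(155 - 8 + 1/36) = 1/(5293/36) = 36/5293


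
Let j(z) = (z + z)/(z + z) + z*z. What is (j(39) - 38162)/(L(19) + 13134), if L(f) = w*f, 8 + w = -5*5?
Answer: -36640/12507 ≈ -2.9296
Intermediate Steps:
w = -33 (w = -8 - 5*5 = -8 - 25 = -33)
L(f) = -33*f
j(z) = 1 + z² (j(z) = (2*z)/((2*z)) + z² = (2*z)*(1/(2*z)) + z² = 1 + z²)
(j(39) - 38162)/(L(19) + 13134) = ((1 + 39²) - 38162)/(-33*19 + 13134) = ((1 + 1521) - 38162)/(-627 + 13134) = (1522 - 38162)/12507 = -36640*1/12507 = -36640/12507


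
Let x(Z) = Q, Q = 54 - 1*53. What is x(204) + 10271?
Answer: 10272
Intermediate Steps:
Q = 1 (Q = 54 - 53 = 1)
x(Z) = 1
x(204) + 10271 = 1 + 10271 = 10272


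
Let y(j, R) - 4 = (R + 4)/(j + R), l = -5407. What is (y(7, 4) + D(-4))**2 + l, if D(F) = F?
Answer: -654183/121 ≈ -5406.5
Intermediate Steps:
y(j, R) = 4 + (4 + R)/(R + j) (y(j, R) = 4 + (R + 4)/(j + R) = 4 + (4 + R)/(R + j))
(y(7, 4) + D(-4))**2 + l = ((4 + 4*7 + 5*4)/(4 + 7) - 4)**2 - 5407 = ((4 + 28 + 20)/11 - 4)**2 - 5407 = ((1/11)*52 - 4)**2 - 5407 = (52/11 - 4)**2 - 5407 = (8/11)**2 - 5407 = 64/121 - 5407 = -654183/121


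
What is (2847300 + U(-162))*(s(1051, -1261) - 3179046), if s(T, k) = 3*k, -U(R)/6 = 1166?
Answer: -9040201940016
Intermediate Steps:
U(R) = -6996 (U(R) = -6*1166 = -6996)
(2847300 + U(-162))*(s(1051, -1261) - 3179046) = (2847300 - 6996)*(3*(-1261) - 3179046) = 2840304*(-3783 - 3179046) = 2840304*(-3182829) = -9040201940016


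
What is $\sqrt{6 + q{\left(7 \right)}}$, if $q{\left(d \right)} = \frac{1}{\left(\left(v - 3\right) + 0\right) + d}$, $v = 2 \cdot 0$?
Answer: $\frac{5}{2} \approx 2.5$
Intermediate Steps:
$v = 0$
$q{\left(d \right)} = \frac{1}{-3 + d}$ ($q{\left(d \right)} = \frac{1}{\left(\left(0 - 3\right) + 0\right) + d} = \frac{1}{\left(-3 + 0\right) + d} = \frac{1}{-3 + d}$)
$\sqrt{6 + q{\left(7 \right)}} = \sqrt{6 + \frac{1}{-3 + 7}} = \sqrt{6 + \frac{1}{4}} = \sqrt{\frac{25}{4}} = \frac{5}{2}$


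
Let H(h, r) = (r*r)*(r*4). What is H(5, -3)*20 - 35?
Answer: -2195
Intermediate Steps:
H(h, r) = 4*r³ (H(h, r) = r²*(4*r) = 4*r³)
H(5, -3)*20 - 35 = (4*(-3)³)*20 - 35 = (4*(-27))*20 - 35 = -108*20 - 35 = -2160 - 35 = -2195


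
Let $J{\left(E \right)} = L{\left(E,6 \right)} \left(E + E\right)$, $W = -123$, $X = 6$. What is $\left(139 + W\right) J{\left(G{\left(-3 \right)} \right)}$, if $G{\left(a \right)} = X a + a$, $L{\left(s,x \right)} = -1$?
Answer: $672$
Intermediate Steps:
$G{\left(a \right)} = 7 a$ ($G{\left(a \right)} = 6 a + a = 7 a$)
$J{\left(E \right)} = - 2 E$ ($J{\left(E \right)} = - (E + E) = - 2 E$)
$\left(139 + W\right) J{\left(G{\left(-3 \right)} \right)} = \left(139 - 123\right) \left(- 2 \cdot 7 \left(-3\right)\right) = 16 \left(\left(-2\right) \left(-21\right)\right) = 16 \cdot 42 = 672$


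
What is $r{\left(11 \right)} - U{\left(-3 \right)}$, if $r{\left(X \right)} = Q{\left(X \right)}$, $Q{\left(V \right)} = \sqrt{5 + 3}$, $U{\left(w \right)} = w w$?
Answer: $-9 + 2 \sqrt{2} \approx -6.1716$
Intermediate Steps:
$U{\left(w \right)} = w^{2}$
$Q{\left(V \right)} = 2 \sqrt{2}$ ($Q{\left(V \right)} = \sqrt{8} = 2 \sqrt{2}$)
$r{\left(X \right)} = 2 \sqrt{2}$
$r{\left(11 \right)} - U{\left(-3 \right)} = 2 \sqrt{2} - \left(-3\right)^{2} = 2 \sqrt{2} - 9 = -9 + 2 \sqrt{2}$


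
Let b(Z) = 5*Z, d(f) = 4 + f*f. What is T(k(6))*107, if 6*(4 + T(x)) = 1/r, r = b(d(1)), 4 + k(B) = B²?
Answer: -64093/150 ≈ -427.29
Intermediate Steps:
d(f) = 4 + f²
k(B) = -4 + B²
r = 25 (r = 5*(4 + 1²) = 5*(4 + 1) = 5*5 = 25)
T(x) = -599/150 (T(x) = -4 + (⅙)/25 = -4 + (⅙)*(1/25) = -4 + 1/150 = -599/150)
T(k(6))*107 = -599/150*107 = -64093/150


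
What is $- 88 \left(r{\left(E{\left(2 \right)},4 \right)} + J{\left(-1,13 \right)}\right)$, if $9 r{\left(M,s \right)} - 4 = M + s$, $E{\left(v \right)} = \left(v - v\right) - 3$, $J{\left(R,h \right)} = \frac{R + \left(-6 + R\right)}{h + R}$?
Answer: $\frac{88}{9} \approx 9.7778$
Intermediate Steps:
$J{\left(R,h \right)} = \frac{-6 + 2 R}{R + h}$
$E{\left(v \right)} = -3$ ($E{\left(v \right)} = 0 - 3 = -3$)
$r{\left(M,s \right)} = \frac{4}{9} + \frac{M}{9} + \frac{s}{9}$ ($r{\left(M,s \right)} = \frac{4}{9} + \frac{M + s}{9} = \frac{4}{9} + \left(\frac{M}{9} + \frac{s}{9}\right) = \frac{4}{9} + \frac{M}{9} + \frac{s}{9}$)
$- 88 \left(r{\left(E{\left(2 \right)},4 \right)} + J{\left(-1,13 \right)}\right) = - 88 \left(\left(\frac{4}{9} + \frac{1}{9} \left(-3\right) + \frac{1}{9} \cdot 4\right) + \frac{2 \left(-3 - 1\right)}{-1 + 13}\right) = - 88 \left(\left(\frac{4}{9} - \frac{1}{3} + \frac{4}{9}\right) + 2 \cdot \frac{1}{12} \left(-4\right)\right) = - 88 \left(\frac{5}{9} + 2 \cdot \frac{1}{12} \left(-4\right)\right) = - 88 \left(\frac{5}{9} - \frac{2}{3}\right) = \left(-88\right) \left(- \frac{1}{9}\right) = \frac{88}{9}$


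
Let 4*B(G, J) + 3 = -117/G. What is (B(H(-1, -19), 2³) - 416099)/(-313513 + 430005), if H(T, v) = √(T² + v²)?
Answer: -1664399/465968 - 117*√362/168680416 ≈ -3.5719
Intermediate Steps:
B(G, J) = -¾ - 117/(4*G) (B(G, J) = -¾ + (-117/G)/4 = -¾ - 117/(4*G))
(B(H(-1, -19), 2³) - 416099)/(-313513 + 430005) = (3*(-39 - √((-1)² + (-19)²))/(4*(√((-1)² + (-19)²))) - 416099)/(-313513 + 430005) = (3*(-39 - √(1 + 361))/(4*(√(1 + 361))) - 416099)/116492 = (3*(-39 - √362)/(4*(√362)) - 416099)*(1/116492) = (3*(√362/362)*(-39 - √362)/4 - 416099)*(1/116492) = (3*√362*(-39 - √362)/1448 - 416099)*(1/116492) = (-416099 + 3*√362*(-39 - √362)/1448)*(1/116492) = -416099/116492 + 3*√362*(-39 - √362)/168680416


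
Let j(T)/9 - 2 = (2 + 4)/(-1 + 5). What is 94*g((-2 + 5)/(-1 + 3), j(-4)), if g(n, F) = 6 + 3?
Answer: 846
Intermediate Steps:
j(T) = 63/2 (j(T) = 18 + 9*((2 + 4)/(-1 + 5)) = 18 + 9*(6/4) = 18 + 9*(6*(1/4)) = 18 + 9*(3/2) = 18 + 27/2 = 63/2)
g(n, F) = 9
94*g((-2 + 5)/(-1 + 3), j(-4)) = 94*9 = 846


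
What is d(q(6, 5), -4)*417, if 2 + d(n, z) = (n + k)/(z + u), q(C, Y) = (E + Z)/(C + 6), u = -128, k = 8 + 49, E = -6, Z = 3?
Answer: -178337/176 ≈ -1013.3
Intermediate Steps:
k = 57
q(C, Y) = -3/(6 + C) (q(C, Y) = (-6 + 3)/(C + 6) = -3/(6 + C))
d(n, z) = -2 + (57 + n)/(-128 + z) (d(n, z) = -2 + (n + 57)/(z - 128) = -2 + (57 + n)/(-128 + z))
d(q(6, 5), -4)*417 = ((313 - 3/(6 + 6) - 2*(-4))/(-128 - 4))*417 = ((313 - 3/12 + 8)/(-132))*417 = -(313 - 3*1/12 + 8)/132*417 = -(313 - ¼ + 8)/132*417 = -1/132*1283/4*417 = -1283/528*417 = -178337/176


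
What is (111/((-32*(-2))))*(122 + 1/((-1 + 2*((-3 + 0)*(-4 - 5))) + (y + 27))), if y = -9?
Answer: 961593/4544 ≈ 211.62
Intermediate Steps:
(111/((-32*(-2))))*(122 + 1/((-1 + 2*((-3 + 0)*(-4 - 5))) + (y + 27))) = (111/((-32*(-2))))*(122 + 1/((-1 + 2*((-3 + 0)*(-4 - 5))) + (-9 + 27))) = (111/64)*(122 + 1/((-1 + 2*(-3*(-9))) + 18)) = (111*(1/64))*(122 + 1/((-1 + 2*27) + 18)) = 111*(122 + 1/((-1 + 54) + 18))/64 = 111*(122 + 1/(53 + 18))/64 = 111*(122 + 1/71)/64 = (111/64)*(8663/71) = 961593/4544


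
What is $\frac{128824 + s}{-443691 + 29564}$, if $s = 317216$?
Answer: $- \frac{63720}{59161} \approx -1.0771$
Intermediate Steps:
$\frac{128824 + s}{-443691 + 29564} = \frac{128824 + 317216}{-443691 + 29564} = \frac{446040}{-414127} = 446040 \left(- \frac{1}{414127}\right) = - \frac{63720}{59161}$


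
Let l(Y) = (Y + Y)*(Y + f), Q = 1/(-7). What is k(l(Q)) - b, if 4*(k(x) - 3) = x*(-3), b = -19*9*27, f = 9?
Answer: 226473/49 ≈ 4621.9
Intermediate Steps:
Q = -⅐ ≈ -0.14286
l(Y) = 2*Y*(9 + Y) (l(Y) = (Y + Y)*(Y + 9) = (2*Y)*(9 + Y) = 2*Y*(9 + Y))
b = -4617 (b = -171*27 = -4617)
k(x) = 3 - 3*x/4 (k(x) = 3 + (x*(-3))/4 = 3 + (-3*x)/4 = 3 - 3*x/4)
k(l(Q)) - b = (3 - 3*(-1)*(9 - ⅐)/(2*7)) - 1*(-4617) = (3 - 3*(-1)*62/(2*7*7)) + 4617 = (3 - ¾*(-124/49)) + 4617 = (3 + 93/49) + 4617 = 240/49 + 4617 = 226473/49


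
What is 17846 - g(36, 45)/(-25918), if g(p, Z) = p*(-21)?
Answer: 231265936/12959 ≈ 17846.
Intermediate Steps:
g(p, Z) = -21*p
17846 - g(36, 45)/(-25918) = 17846 - (-21*36)/(-25918) = 17846 - (-756)*(-1)/25918 = 17846 - 1*378/12959 = 17846 - 378/12959 = 231265936/12959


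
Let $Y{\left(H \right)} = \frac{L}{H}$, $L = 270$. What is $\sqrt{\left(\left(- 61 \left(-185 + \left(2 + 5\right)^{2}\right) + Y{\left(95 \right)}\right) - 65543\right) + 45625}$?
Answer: $\frac{2 i \sqrt{1048629}}{19} \approx 107.79 i$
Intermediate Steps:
$Y{\left(H \right)} = \frac{270}{H}$
$\sqrt{\left(\left(- 61 \left(-185 + \left(2 + 5\right)^{2}\right) + Y{\left(95 \right)}\right) - 65543\right) + 45625} = \sqrt{\left(\left(- 61 \left(-185 + \left(2 + 5\right)^{2}\right) + \frac{270}{95}\right) - 65543\right) + 45625} = \sqrt{\left(\left(- 61 \left(-185 + 7^{2}\right) + 270 \cdot \frac{1}{95}\right) - 65543\right) + 45625} = \sqrt{\left(\left(- 61 \left(-185 + 49\right) + \frac{54}{19}\right) - 65543\right) + 45625} = \sqrt{\left(\left(\left(-61\right) \left(-136\right) + \frac{54}{19}\right) - 65543\right) + 45625} = \sqrt{\left(\left(8296 + \frac{54}{19}\right) - 65543\right) + 45625} = \sqrt{\left(\frac{157678}{19} - 65543\right) + 45625} = \sqrt{- \frac{1087639}{19} + 45625} = \sqrt{- \frac{220764}{19}} = \frac{2 i \sqrt{1048629}}{19}$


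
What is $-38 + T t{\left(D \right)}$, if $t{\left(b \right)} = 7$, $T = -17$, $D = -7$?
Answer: $-157$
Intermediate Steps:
$-38 + T t{\left(D \right)} = -38 - 119 = -157$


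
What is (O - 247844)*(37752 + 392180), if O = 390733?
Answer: 61432553548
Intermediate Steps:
(O - 247844)*(37752 + 392180) = (390733 - 247844)*(37752 + 392180) = 142889*429932 = 61432553548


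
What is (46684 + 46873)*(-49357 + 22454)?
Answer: -2516963971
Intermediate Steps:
(46684 + 46873)*(-49357 + 22454) = 93557*(-26903) = -2516963971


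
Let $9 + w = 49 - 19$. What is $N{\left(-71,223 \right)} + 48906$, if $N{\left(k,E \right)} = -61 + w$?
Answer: $48866$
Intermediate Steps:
$w = 21$ ($w = -9 + \left(49 - 19\right) = -9 + 30 = 21$)
$N{\left(k,E \right)} = -40$ ($N{\left(k,E \right)} = -61 + 21 = -40$)
$N{\left(-71,223 \right)} + 48906 = -40 + 48906 = 48866$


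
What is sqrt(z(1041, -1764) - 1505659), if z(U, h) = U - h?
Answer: I*sqrt(1502854) ≈ 1225.9*I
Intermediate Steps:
sqrt(z(1041, -1764) - 1505659) = sqrt((1041 - 1*(-1764)) - 1505659) = sqrt((1041 + 1764) - 1505659) = sqrt(2805 - 1505659) = sqrt(-1502854) = I*sqrt(1502854)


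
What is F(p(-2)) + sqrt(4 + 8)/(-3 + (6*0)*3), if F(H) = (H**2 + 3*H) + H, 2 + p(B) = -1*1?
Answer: -3 - 2*sqrt(3)/3 ≈ -4.1547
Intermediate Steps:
p(B) = -3 (p(B) = -2 - 1*1 = -2 - 1 = -3)
F(H) = H**2 + 4*H
F(p(-2)) + sqrt(4 + 8)/(-3 + (6*0)*3) = -3*(4 - 3) + sqrt(4 + 8)/(-3 + (6*0)*3) = -3*1 + sqrt(12)/(-3 + 0*3) = -3 + (2*sqrt(3))/(-3 + 0) = -3 + (2*sqrt(3))/(-3) = -3 + (2*sqrt(3))*(-1/3) = -3 - 2*sqrt(3)/3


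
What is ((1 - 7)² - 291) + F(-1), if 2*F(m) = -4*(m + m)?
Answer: -251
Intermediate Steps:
F(m) = -4*m (F(m) = (-4*(m + m))/2 = (-8*m)/2 = -4*m)
((1 - 7)² - 291) + F(-1) = ((1 - 7)² - 291) - 4*(-1) = ((-6)² - 291) + 4 = (36 - 291) + 4 = -255 + 4 = -251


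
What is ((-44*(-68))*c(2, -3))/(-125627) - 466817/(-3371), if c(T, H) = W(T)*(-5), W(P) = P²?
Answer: 58846539899/423488617 ≈ 138.96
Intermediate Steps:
c(T, H) = -5*T² (c(T, H) = T²*(-5) = -5*T²)
((-44*(-68))*c(2, -3))/(-125627) - 466817/(-3371) = ((-44*(-68))*(-5*2²))/(-125627) - 466817/(-3371) = (2992*(-5*4))*(-1/125627) - 466817*(-1/3371) = (2992*(-20))*(-1/125627) + 466817/3371 = -59840*(-1/125627) + 466817/3371 = 59840/125627 + 466817/3371 = 58846539899/423488617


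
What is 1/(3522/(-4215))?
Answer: -1405/1174 ≈ -1.1968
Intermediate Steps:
1/(3522/(-4215)) = 1/(3522*(-1/4215)) = 1/(-1174/1405) = -1405/1174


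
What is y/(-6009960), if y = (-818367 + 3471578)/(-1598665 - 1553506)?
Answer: 241201/1722220147560 ≈ 1.4005e-7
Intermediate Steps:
y = -241201/286561 (y = 2653211/(-3152171) = 2653211*(-1/3152171) = -241201/286561 ≈ -0.84171)
y/(-6009960) = -241201/286561/(-6009960) = -241201/286561*(-1/6009960) = 241201/1722220147560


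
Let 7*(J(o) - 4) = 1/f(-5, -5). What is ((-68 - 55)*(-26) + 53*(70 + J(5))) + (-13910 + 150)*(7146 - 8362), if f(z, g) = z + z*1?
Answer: 1171749547/70 ≈ 1.6739e+7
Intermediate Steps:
f(z, g) = 2*z (f(z, g) = z + z = 2*z)
J(o) = 279/70 (J(o) = 4 + 1/(7*((2*(-5)))) = 4 + (1/7)/(-10) = 4 + (1/7)*(-1/10) = 4 - 1/70 = 279/70)
((-68 - 55)*(-26) + 53*(70 + J(5))) + (-13910 + 150)*(7146 - 8362) = ((-68 - 55)*(-26) + 53*(70 + 279/70)) + (-13910 + 150)*(7146 - 8362) = (-123*(-26) + 53*(5179/70)) - 13760*(-1216) = (3198 + 274487/70) + 16732160 = 498347/70 + 16732160 = 1171749547/70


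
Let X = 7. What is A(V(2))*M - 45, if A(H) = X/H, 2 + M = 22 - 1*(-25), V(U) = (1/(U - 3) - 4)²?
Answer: -162/5 ≈ -32.400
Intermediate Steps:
V(U) = (-4 + 1/(-3 + U))² (V(U) = (1/(-3 + U) - 4)² = (-4 + 1/(-3 + U))²)
M = 45 (M = -2 + (22 - 1*(-25)) = -2 + (22 + 25) = -2 + 47 = 45)
A(H) = 7/H
A(V(2))*M - 45 = (7/(((-13 + 4*2)²/(-3 + 2)²)))*45 - 45 = (7/(((-13 + 8)²/(-1)²)))*45 - 45 = (7/(((-5)²*1)))*45 - 45 = (7/((25*1)))*45 - 45 = (7/25)*45 - 45 = 63/5 - 45 = -162/5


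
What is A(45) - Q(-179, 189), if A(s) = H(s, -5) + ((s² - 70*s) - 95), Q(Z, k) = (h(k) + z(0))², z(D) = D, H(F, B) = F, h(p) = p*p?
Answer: -1275991016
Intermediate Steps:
h(p) = p²
Q(Z, k) = k⁴ (Q(Z, k) = (k² + 0)² = (k²)² = k⁴)
A(s) = -95 + s² - 69*s (A(s) = s + ((s² - 70*s) - 95) = s + (-95 + s² - 70*s) = -95 + s² - 69*s)
A(45) - Q(-179, 189) = (-95 + 45² - 69*45) - 1*189⁴ = (-95 + 2025 - 3105) - 1*1275989841 = -1175 - 1275989841 = -1275991016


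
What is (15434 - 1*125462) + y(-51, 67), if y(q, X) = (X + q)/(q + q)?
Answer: -5611436/51 ≈ -1.1003e+5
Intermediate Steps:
y(q, X) = (X + q)/(2*q) (y(q, X) = (X + q)/((2*q)) = (X + q)*(1/(2*q)) = (X + q)/(2*q))
(15434 - 1*125462) + y(-51, 67) = (15434 - 1*125462) + (1/2)*(67 - 51)/(-51) = (15434 - 125462) + (1/2)*(-1/51)*16 = -110028 - 8/51 = -5611436/51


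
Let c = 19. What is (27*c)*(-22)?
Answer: -11286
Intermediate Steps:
(27*c)*(-22) = (27*19)*(-22) = 513*(-22) = -11286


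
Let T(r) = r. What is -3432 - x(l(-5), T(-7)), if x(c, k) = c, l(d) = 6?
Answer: -3438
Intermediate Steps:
-3432 - x(l(-5), T(-7)) = -3432 - 1*6 = -3432 - 6 = -3438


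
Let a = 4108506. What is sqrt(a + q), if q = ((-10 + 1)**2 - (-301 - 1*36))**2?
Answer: sqrt(4283230) ≈ 2069.6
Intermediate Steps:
q = 174724 (q = ((-9)**2 - (-301 - 36))**2 = (81 - 1*(-337))**2 = (81 + 337)**2 = 418**2 = 174724)
sqrt(a + q) = sqrt(4108506 + 174724) = sqrt(4283230)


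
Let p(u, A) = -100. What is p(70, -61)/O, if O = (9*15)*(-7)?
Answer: 20/189 ≈ 0.10582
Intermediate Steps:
O = -945 (O = 135*(-7) = -945)
p(70, -61)/O = -100/(-945) = -100*(-1/945) = 20/189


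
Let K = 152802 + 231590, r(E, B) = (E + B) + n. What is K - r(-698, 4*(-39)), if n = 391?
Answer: 384855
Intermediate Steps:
r(E, B) = 391 + B + E (r(E, B) = (E + B) + 391 = (B + E) + 391 = 391 + B + E)
K = 384392
K - r(-698, 4*(-39)) = 384392 - (391 + 4*(-39) - 698) = 384392 - (391 - 156 - 698) = 384392 - 1*(-463) = 384392 + 463 = 384855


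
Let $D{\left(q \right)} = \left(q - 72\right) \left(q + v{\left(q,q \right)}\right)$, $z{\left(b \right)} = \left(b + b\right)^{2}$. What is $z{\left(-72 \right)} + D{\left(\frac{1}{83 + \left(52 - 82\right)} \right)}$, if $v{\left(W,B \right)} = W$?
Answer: $\frac{58239794}{2809} \approx 20733.0$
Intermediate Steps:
$z{\left(b \right)} = 4 b^{2}$ ($z{\left(b \right)} = \left(2 b\right)^{2} = 4 b^{2}$)
$D{\left(q \right)} = 2 q \left(-72 + q\right)$ ($D{\left(q \right)} = \left(q - 72\right) \left(q + q\right) = \left(-72 + q\right) 2 q = 2 q \left(-72 + q\right)$)
$z{\left(-72 \right)} + D{\left(\frac{1}{83 + \left(52 - 82\right)} \right)} = 4 \left(-72\right)^{2} + \frac{2 \left(-72 + \frac{1}{83 + \left(52 - 82\right)}\right)}{83 + \left(52 - 82\right)} = 4 \cdot 5184 + \frac{2 \left(-72 + \frac{1}{83 - 30}\right)}{83 - 30} = 20736 + \frac{2 \left(-72 + \frac{1}{53}\right)}{53} = 20736 + 2 \cdot \frac{1}{53} \left(-72 + \frac{1}{53}\right) = 20736 + 2 \cdot \frac{1}{53} \left(- \frac{3815}{53}\right) = 20736 - \frac{7630}{2809} = \frac{58239794}{2809}$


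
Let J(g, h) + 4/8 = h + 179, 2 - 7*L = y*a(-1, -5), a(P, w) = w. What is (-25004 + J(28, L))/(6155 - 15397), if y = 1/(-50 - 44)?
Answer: 4083749/1520309 ≈ 2.6861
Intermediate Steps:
y = -1/94 (y = 1/(-94) = -1/94 ≈ -0.010638)
L = 183/658 (L = 2/7 - (-1)*(-5)/658 = 2/7 - 1/7*5/94 = 2/7 - 5/658 = 183/658 ≈ 0.27812)
J(g, h) = 357/2 + h (J(g, h) = -1/2 + (h + 179) = -1/2 + (179 + h) = 357/2 + h)
(-25004 + J(28, L))/(6155 - 15397) = (-25004 + (357/2 + 183/658))/(6155 - 15397) = (-25004 + 58818/329)/(-9242) = -8167498/329*(-1/9242) = 4083749/1520309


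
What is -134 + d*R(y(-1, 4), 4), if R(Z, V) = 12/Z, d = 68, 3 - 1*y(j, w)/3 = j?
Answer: -66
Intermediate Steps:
y(j, w) = 9 - 3*j
-134 + d*R(y(-1, 4), 4) = -134 + 68*(12/(9 - 3*(-1))) = -134 + 68*(12/(9 + 3)) = -134 + 68*(12/12) = -134 + 68*(12*(1/12)) = -134 + 68*1 = -134 + 68 = -66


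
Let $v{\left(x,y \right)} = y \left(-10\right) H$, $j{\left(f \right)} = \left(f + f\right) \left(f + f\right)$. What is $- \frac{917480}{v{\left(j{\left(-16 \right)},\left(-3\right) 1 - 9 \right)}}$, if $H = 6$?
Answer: $- \frac{22937}{18} \approx -1274.3$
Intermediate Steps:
$j{\left(f \right)} = 4 f^{2}$ ($j{\left(f \right)} = 2 f 2 f = 4 f^{2}$)
$v{\left(x,y \right)} = - 60 y$ ($v{\left(x,y \right)} = y \left(-10\right) 6 = - 10 y 6 = - 60 y$)
$- \frac{917480}{v{\left(j{\left(-16 \right)},\left(-3\right) 1 - 9 \right)}} = - \frac{917480}{\left(-60\right) \left(\left(-3\right) 1 - 9\right)} = - \frac{917480}{\left(-60\right) \left(-3 - 9\right)} = - \frac{917480}{\left(-60\right) \left(-12\right)} = - \frac{917480}{720} = \left(-917480\right) \frac{1}{720} = - \frac{22937}{18}$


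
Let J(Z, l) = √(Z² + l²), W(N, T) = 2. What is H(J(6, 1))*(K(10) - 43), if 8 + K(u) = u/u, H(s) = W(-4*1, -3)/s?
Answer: -100*√37/37 ≈ -16.440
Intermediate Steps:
H(s) = 2/s
K(u) = -7 (K(u) = -8 + u/u = -8 + 1 = -7)
H(J(6, 1))*(K(10) - 43) = (2/(√(6² + 1²)))*(-7 - 43) = (2/(√(36 + 1)))*(-50) = (2/(√37))*(-50) = (2*(√37/37))*(-50) = (2*√37/37)*(-50) = -100*√37/37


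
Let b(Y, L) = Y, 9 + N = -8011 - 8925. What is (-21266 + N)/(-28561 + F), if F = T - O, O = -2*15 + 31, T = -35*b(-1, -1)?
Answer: 12737/9509 ≈ 1.3395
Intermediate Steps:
N = -16945 (N = -9 + (-8011 - 8925) = -9 - 16936 = -16945)
T = 35 (T = -35*(-1) = 35)
O = 1 (O = -30 + 31 = 1)
F = 34 (F = 35 - 1*1 = 35 - 1 = 34)
(-21266 + N)/(-28561 + F) = (-21266 - 16945)/(-28561 + 34) = -38211/(-28527) = -38211*(-1/28527) = 12737/9509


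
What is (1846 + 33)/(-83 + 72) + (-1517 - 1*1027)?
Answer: -29863/11 ≈ -2714.8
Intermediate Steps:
(1846 + 33)/(-83 + 72) + (-1517 - 1*1027) = 1879/(-11) + (-1517 - 1027) = 1879*(-1/11) - 2544 = -1879/11 - 2544 = -29863/11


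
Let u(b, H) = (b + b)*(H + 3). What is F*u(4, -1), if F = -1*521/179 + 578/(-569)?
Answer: -6398576/101851 ≈ -62.823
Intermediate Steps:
u(b, H) = 2*b*(3 + H) (u(b, H) = (2*b)*(3 + H) = 2*b*(3 + H))
F = -399911/101851 (F = -521*1/179 + 578*(-1/569) = -521/179 - 578/569 = -399911/101851 ≈ -3.9264)
F*u(4, -1) = -799822*4*(3 - 1)/101851 = -799822*4*2/101851 = -399911/101851*16 = -6398576/101851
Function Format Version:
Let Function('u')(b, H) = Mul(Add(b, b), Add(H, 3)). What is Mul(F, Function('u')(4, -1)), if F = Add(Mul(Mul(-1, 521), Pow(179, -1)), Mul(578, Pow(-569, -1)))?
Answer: Rational(-6398576, 101851) ≈ -62.823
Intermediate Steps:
Function('u')(b, H) = Mul(2, b, Add(3, H)) (Function('u')(b, H) = Mul(Mul(2, b), Add(3, H)) = Mul(2, b, Add(3, H)))
F = Rational(-399911, 101851) (F = Add(Mul(-521, Rational(1, 179)), Mul(578, Rational(-1, 569))) = Add(Rational(-521, 179), Rational(-578, 569)) = Rational(-399911, 101851) ≈ -3.9264)
Mul(F, Function('u')(4, -1)) = Mul(Rational(-399911, 101851), Mul(2, 4, Add(3, -1))) = Mul(Rational(-399911, 101851), Mul(2, 4, 2)) = Mul(Rational(-399911, 101851), 16) = Rational(-6398576, 101851)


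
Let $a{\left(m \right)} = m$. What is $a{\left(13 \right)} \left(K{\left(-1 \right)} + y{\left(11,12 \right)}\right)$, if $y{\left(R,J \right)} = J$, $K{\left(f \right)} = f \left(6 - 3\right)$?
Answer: $117$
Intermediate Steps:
$K{\left(f \right)} = 3 f$ ($K{\left(f \right)} = f 3 = 3 f$)
$a{\left(13 \right)} \left(K{\left(-1 \right)} + y{\left(11,12 \right)}\right) = 13 \left(3 \left(-1\right) + 12\right) = 13 \left(-3 + 12\right) = 13 \cdot 9 = 117$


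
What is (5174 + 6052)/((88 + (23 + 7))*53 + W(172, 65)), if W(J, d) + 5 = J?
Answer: 11226/6421 ≈ 1.7483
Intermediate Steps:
W(J, d) = -5 + J
(5174 + 6052)/((88 + (23 + 7))*53 + W(172, 65)) = (5174 + 6052)/((88 + (23 + 7))*53 + (-5 + 172)) = 11226/((88 + 30)*53 + 167) = 11226/(118*53 + 167) = 11226/(6254 + 167) = 11226/6421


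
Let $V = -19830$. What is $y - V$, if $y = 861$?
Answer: $20691$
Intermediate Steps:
$y - V = 861 - -19830 = 861 + 19830 = 20691$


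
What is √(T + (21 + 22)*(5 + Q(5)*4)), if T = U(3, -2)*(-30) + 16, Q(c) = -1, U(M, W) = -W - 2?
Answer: √59 ≈ 7.6811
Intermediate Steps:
U(M, W) = -2 - W
T = 16 (T = (-2 - 1*(-2))*(-30) + 16 = (-2 + 2)*(-30) + 16 = 0*(-30) + 16 = 0 + 16 = 16)
√(T + (21 + 22)*(5 + Q(5)*4)) = √(16 + (21 + 22)*(5 - 1*4)) = √(16 + 43*(5 - 4)) = √(16 + 43*1) = √(16 + 43) = √59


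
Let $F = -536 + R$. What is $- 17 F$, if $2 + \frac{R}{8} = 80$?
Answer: $-1496$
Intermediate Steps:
$R = 624$ ($R = -16 + 8 \cdot 80 = -16 + 640 = 624$)
$F = 88$ ($F = -536 + 624 = 88$)
$- 17 F = \left(-17\right) 88 = -1496$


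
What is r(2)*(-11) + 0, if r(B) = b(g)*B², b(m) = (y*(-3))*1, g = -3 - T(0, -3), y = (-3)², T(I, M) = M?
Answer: 1188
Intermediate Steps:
y = 9
g = 0 (g = -3 - 1*(-3) = -3 + 3 = 0)
b(m) = -27 (b(m) = (9*(-3))*1 = -27*1 = -27)
r(B) = -27*B²
r(2)*(-11) + 0 = -27*2²*(-11) + 0 = -27*4*(-11) + 0 = -108*(-11) + 0 = 1188 + 0 = 1188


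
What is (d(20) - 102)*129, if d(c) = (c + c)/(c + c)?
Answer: -13029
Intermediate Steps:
d(c) = 1 (d(c) = (2*c)/((2*c)) = (2*c)*(1/(2*c)) = 1)
(d(20) - 102)*129 = (1 - 102)*129 = -101*129 = -13029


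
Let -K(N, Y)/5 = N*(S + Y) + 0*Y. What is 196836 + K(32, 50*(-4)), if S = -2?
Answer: 229156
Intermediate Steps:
K(N, Y) = -5*N*(-2 + Y) (K(N, Y) = -5*(N*(-2 + Y) + 0*Y) = -5*(N*(-2 + Y) + 0) = -5*N*(-2 + Y))
196836 + K(32, 50*(-4)) = 196836 + 5*32*(2 - 50*(-4)) = 196836 + 5*32*(2 - 1*(-200)) = 196836 + 5*32*(2 + 200) = 196836 + 5*32*202 = 196836 + 32320 = 229156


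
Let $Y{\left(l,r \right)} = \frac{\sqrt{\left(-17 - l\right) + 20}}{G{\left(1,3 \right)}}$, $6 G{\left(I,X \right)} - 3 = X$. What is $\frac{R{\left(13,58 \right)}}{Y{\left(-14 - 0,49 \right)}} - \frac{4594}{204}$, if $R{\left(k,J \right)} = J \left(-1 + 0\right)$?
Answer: $- \frac{2297}{102} - \frac{58 \sqrt{17}}{17} \approx -36.587$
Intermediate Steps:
$G{\left(I,X \right)} = \frac{1}{2} + \frac{X}{6}$
$R{\left(k,J \right)} = - J$ ($R{\left(k,J \right)} = J \left(-1\right) = - J$)
$Y{\left(l,r \right)} = \sqrt{3 - l}$ ($Y{\left(l,r \right)} = \frac{\sqrt{\left(-17 - l\right) + 20}}{\frac{1}{2} + \frac{1}{6} \cdot 3} = \frac{\sqrt{3 - l}}{\frac{1}{2} + \frac{1}{2}} = \frac{\sqrt{3 - l}}{1} = \sqrt{3 - l} 1 = \sqrt{3 - l}$)
$\frac{R{\left(13,58 \right)}}{Y{\left(-14 - 0,49 \right)}} - \frac{4594}{204} = \frac{\left(-1\right) 58}{\sqrt{3 - \left(-14 - 0\right)}} - \frac{4594}{204} = - \frac{58}{\sqrt{3 - \left(-14 + 0\right)}} - \frac{2297}{102} = - \frac{58}{\sqrt{3 - -14}} - \frac{2297}{102} = - \frac{58}{\sqrt{3 + 14}} - \frac{2297}{102} = - \frac{58}{\sqrt{17}} - \frac{2297}{102} = - 58 \frac{\sqrt{17}}{17} - \frac{2297}{102} = - \frac{58 \sqrt{17}}{17} - \frac{2297}{102} = - \frac{2297}{102} - \frac{58 \sqrt{17}}{17}$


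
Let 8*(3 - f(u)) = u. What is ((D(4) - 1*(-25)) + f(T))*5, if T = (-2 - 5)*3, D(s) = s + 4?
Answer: 1545/8 ≈ 193.13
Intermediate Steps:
D(s) = 4 + s
T = -21 (T = -7*3 = -21)
f(u) = 3 - u/8
((D(4) - 1*(-25)) + f(T))*5 = (((4 + 4) - 1*(-25)) + (3 - 1/8*(-21)))*5 = ((8 + 25) + (3 + 21/8))*5 = (33 + 45/8)*5 = (309/8)*5 = 1545/8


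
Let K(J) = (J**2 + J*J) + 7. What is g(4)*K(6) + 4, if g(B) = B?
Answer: 320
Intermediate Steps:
K(J) = 7 + 2*J**2 (K(J) = (J**2 + J**2) + 7 = 2*J**2 + 7 = 7 + 2*J**2)
g(4)*K(6) + 4 = 4*(7 + 2*6**2) + 4 = 4*(7 + 2*36) + 4 = 4*(7 + 72) + 4 = 4*79 + 4 = 316 + 4 = 320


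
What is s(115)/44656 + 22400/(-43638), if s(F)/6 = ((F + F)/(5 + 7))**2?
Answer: -129158425/278385504 ≈ -0.46396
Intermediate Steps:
s(F) = F**2/6 (s(F) = 6*((F + F)/(5 + 7))**2 = 6*((2*F)/12)**2 = 6*((2*F)*(1/12))**2 = 6*(F/6)**2 = 6*(F**2/36) = F**2/6)
s(115)/44656 + 22400/(-43638) = ((1/6)*115**2)/44656 + 22400/(-43638) = ((1/6)*13225)*(1/44656) + 22400*(-1/43638) = (13225/6)*(1/44656) - 1600/3117 = 13225/267936 - 1600/3117 = -129158425/278385504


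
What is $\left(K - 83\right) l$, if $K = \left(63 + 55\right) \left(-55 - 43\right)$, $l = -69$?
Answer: $803643$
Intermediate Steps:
$K = -11564$ ($K = 118 \left(-98\right) = -11564$)
$\left(K - 83\right) l = \left(-11564 - 83\right) \left(-69\right) = \left(-11647\right) \left(-69\right) = 803643$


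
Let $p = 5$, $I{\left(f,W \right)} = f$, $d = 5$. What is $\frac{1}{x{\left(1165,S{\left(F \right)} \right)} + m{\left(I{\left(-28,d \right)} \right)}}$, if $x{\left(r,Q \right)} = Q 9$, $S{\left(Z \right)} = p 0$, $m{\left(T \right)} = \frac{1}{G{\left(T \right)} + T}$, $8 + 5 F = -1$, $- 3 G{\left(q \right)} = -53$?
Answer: $- \frac{31}{3} \approx -10.333$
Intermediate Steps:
$G{\left(q \right)} = \frac{53}{3}$ ($G{\left(q \right)} = \left(- \frac{1}{3}\right) \left(-53\right) = \frac{53}{3}$)
$F = - \frac{9}{5}$ ($F = - \frac{8}{5} + \frac{1}{5} \left(-1\right) = - \frac{8}{5} - \frac{1}{5} = - \frac{9}{5} \approx -1.8$)
$m{\left(T \right)} = \frac{1}{\frac{53}{3} + T}$
$S{\left(Z \right)} = 0$ ($S{\left(Z \right)} = 5 \cdot 0 = 0$)
$x{\left(r,Q \right)} = 9 Q$
$\frac{1}{x{\left(1165,S{\left(F \right)} \right)} + m{\left(I{\left(-28,d \right)} \right)}} = \frac{1}{9 \cdot 0 + \frac{3}{53 + 3 \left(-28\right)}} = \frac{1}{0 + \frac{3}{53 - 84}} = \frac{1}{0 + \frac{3}{-31}} = \frac{1}{0 + 3 \left(- \frac{1}{31}\right)} = \frac{1}{0 - \frac{3}{31}} = \frac{1}{- \frac{3}{31}} = - \frac{31}{3}$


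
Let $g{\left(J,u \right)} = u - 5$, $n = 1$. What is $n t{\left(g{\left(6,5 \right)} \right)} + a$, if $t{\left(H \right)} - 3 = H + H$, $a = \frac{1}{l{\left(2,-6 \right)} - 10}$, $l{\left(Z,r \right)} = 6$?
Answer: $\frac{11}{4} \approx 2.75$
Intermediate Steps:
$g{\left(J,u \right)} = -5 + u$
$a = - \frac{1}{4}$ ($a = \frac{1}{6 - 10} = \frac{1}{-4} = - \frac{1}{4} \approx -0.25$)
$t{\left(H \right)} = 3 + 2 H$ ($t{\left(H \right)} = 3 + \left(H + H\right) = 3 + 2 H$)
$n t{\left(g{\left(6,5 \right)} \right)} + a = 1 \left(3 + 2 \left(-5 + 5\right)\right) - \frac{1}{4} = 1 \left(3 + 2 \cdot 0\right) - \frac{1}{4} = 1 \left(3 + 0\right) - \frac{1}{4} = 1 \cdot 3 - \frac{1}{4} = 3 - \frac{1}{4} = \frac{11}{4}$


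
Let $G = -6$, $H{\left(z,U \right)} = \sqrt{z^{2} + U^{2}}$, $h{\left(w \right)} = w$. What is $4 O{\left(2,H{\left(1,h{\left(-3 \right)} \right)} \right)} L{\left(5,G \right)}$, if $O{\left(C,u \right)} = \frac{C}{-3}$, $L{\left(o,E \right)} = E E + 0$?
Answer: $-96$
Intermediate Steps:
$H{\left(z,U \right)} = \sqrt{U^{2} + z^{2}}$
$L{\left(o,E \right)} = E^{2}$ ($L{\left(o,E \right)} = E^{2} + 0 = E^{2}$)
$O{\left(C,u \right)} = - \frac{C}{3}$ ($O{\left(C,u \right)} = C \left(- \frac{1}{3}\right) = - \frac{C}{3}$)
$4 O{\left(2,H{\left(1,h{\left(-3 \right)} \right)} \right)} L{\left(5,G \right)} = 4 \left(\left(- \frac{1}{3}\right) 2\right) \left(-6\right)^{2} = 4 \left(- \frac{2}{3}\right) 36 = \left(- \frac{8}{3}\right) 36 = -96$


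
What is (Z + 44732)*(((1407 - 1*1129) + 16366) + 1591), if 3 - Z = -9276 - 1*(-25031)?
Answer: 528450300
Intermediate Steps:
Z = -15752 (Z = 3 - (-9276 - 1*(-25031)) = 3 - (-9276 + 25031) = 3 - 1*15755 = 3 - 15755 = -15752)
(Z + 44732)*(((1407 - 1*1129) + 16366) + 1591) = (-15752 + 44732)*(((1407 - 1*1129) + 16366) + 1591) = 28980*(((1407 - 1129) + 16366) + 1591) = 28980*((278 + 16366) + 1591) = 28980*(16644 + 1591) = 28980*18235 = 528450300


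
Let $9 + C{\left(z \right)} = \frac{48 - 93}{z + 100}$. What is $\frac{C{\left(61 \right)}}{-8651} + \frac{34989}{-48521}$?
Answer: $- \frac{48660573705}{67580582531} \approx -0.72004$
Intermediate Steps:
$C{\left(z \right)} = -9 - \frac{45}{100 + z}$ ($C{\left(z \right)} = -9 + \frac{48 - 93}{z + 100} = -9 - \frac{45}{100 + z}$)
$\frac{C{\left(61 \right)}}{-8651} + \frac{34989}{-48521} = \frac{9 \frac{1}{100 + 61} \left(-105 - 61\right)}{-8651} + \frac{34989}{-48521} = \frac{9 \left(-105 - 61\right)}{161} \left(- \frac{1}{8651}\right) + 34989 \left(- \frac{1}{48521}\right) = 9 \cdot \frac{1}{161} \left(-166\right) \left(- \frac{1}{8651}\right) - \frac{34989}{48521} = \left(- \frac{1494}{161}\right) \left(- \frac{1}{8651}\right) - \frac{34989}{48521} = \frac{1494}{1392811} - \frac{34989}{48521} = - \frac{48660573705}{67580582531}$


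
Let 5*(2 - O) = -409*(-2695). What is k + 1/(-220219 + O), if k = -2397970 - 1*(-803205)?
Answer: -702761903021/440668 ≈ -1.5948e+6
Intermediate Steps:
O = -220449 (O = 2 - (-409)*(-2695)/5 = 2 - ⅕*1102255 = 2 - 220451 = -220449)
k = -1594765 (k = -2397970 + 803205 = -1594765)
k + 1/(-220219 + O) = -1594765 + 1/(-220219 - 220449) = -1594765 + 1/(-440668) = -1594765 - 1/440668 = -702761903021/440668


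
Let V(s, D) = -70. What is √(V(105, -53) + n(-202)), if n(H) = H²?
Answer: 3*√4526 ≈ 201.83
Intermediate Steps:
√(V(105, -53) + n(-202)) = √(-70 + (-202)²) = √(-70 + 40804) = √40734 = 3*√4526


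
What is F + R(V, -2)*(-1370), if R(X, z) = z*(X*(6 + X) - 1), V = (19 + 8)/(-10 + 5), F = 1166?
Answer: -52258/5 ≈ -10452.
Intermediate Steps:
V = -27/5 (V = 27/(-5) = 27*(-⅕) = -27/5 ≈ -5.4000)
R(X, z) = z*(-1 + X*(6 + X))
F + R(V, -2)*(-1370) = 1166 - 2*(-1 + (-27/5)² + 6*(-27/5))*(-1370) = 1166 - 2*(-1 + 729/25 - 162/5)*(-1370) = 1166 - 2*(-106/25)*(-1370) = 1166 + (212/25)*(-1370) = 1166 - 58088/5 = -52258/5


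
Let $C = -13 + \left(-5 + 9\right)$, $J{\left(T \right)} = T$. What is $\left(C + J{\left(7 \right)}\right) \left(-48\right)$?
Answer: $96$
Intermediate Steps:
$C = -9$ ($C = -13 + 4 = -9$)
$\left(C + J{\left(7 \right)}\right) \left(-48\right) = \left(-9 + 7\right) \left(-48\right) = \left(-2\right) \left(-48\right) = 96$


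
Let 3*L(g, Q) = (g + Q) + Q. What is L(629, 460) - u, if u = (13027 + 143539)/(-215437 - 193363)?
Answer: 316850449/613200 ≈ 516.72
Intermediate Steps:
L(g, Q) = g/3 + 2*Q/3 (L(g, Q) = ((g + Q) + Q)/3 = ((Q + g) + Q)/3 = (g + 2*Q)/3 = g/3 + 2*Q/3)
u = -78283/204400 (u = 156566/(-408800) = 156566*(-1/408800) = -78283/204400 ≈ -0.38299)
L(629, 460) - u = ((⅓)*629 + (⅔)*460) - 1*(-78283/204400) = (629/3 + 920/3) + 78283/204400 = 1549/3 + 78283/204400 = 316850449/613200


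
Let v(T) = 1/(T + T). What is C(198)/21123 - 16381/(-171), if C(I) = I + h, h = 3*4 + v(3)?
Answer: 230701201/2408022 ≈ 95.805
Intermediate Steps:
v(T) = 1/(2*T)
h = 73/6 (h = 3*4 + (½)/3 = 12 + (½)*(⅓) = 12 + ⅙ = 73/6 ≈ 12.167)
C(I) = 73/6 + I (C(I) = I + 73/6 = 73/6 + I)
C(198)/21123 - 16381/(-171) = (73/6 + 198)/21123 - 16381/(-171) = (1261/6)*(1/21123) - 16381*(-1/171) = 1261/126738 + 16381/171 = 230701201/2408022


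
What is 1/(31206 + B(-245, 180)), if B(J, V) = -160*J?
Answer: 1/70406 ≈ 1.4203e-5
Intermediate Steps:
1/(31206 + B(-245, 180)) = 1/(31206 - 160*(-245)) = 1/(31206 + 39200) = 1/70406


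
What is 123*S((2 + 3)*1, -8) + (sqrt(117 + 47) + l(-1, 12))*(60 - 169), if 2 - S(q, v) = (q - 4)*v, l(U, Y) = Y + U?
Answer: 31 - 218*sqrt(41) ≈ -1364.9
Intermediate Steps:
l(U, Y) = U + Y
S(q, v) = 2 - v*(-4 + q) (S(q, v) = 2 - (q - 4)*v = 2 - (-4 + q)*v = 2 - v*(-4 + q))
123*S((2 + 3)*1, -8) + (sqrt(117 + 47) + l(-1, 12))*(60 - 169) = 123*(2 + 4*(-8) - 1*(2 + 3)*1*(-8)) + (sqrt(117 + 47) + (-1 + 12))*(60 - 169) = 123*(2 - 32 - 1*5*1*(-8)) + (sqrt(164) + 11)*(-109) = 123*(2 - 32 - 1*5*(-8)) + (2*sqrt(41) + 11)*(-109) = 123*(2 - 32 + 40) + (11 + 2*sqrt(41))*(-109) = 123*10 + (-1199 - 218*sqrt(41)) = 1230 + (-1199 - 218*sqrt(41)) = 31 - 218*sqrt(41)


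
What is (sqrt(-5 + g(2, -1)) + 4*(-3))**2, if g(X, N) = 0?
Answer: (12 - I*sqrt(5))**2 ≈ 139.0 - 53.666*I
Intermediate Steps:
(sqrt(-5 + g(2, -1)) + 4*(-3))**2 = (sqrt(-5 + 0) + 4*(-3))**2 = (sqrt(-5) - 12)**2 = (I*sqrt(5) - 12)**2 = (-12 + I*sqrt(5))**2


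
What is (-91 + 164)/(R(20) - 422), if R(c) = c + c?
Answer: -73/382 ≈ -0.19110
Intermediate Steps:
R(c) = 2*c
(-91 + 164)/(R(20) - 422) = (-91 + 164)/(2*20 - 422) = 73/(40 - 422) = 73/(-382) = 73*(-1/382) = -73/382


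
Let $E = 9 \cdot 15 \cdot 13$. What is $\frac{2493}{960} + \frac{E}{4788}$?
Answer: $\frac{126123}{42560} \approx 2.9634$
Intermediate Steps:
$E = 1755$ ($E = 135 \cdot 13 = 1755$)
$\frac{2493}{960} + \frac{E}{4788} = \frac{2493}{960} + \frac{1755}{4788} = 2493 \cdot \frac{1}{960} + 1755 \cdot \frac{1}{4788} = \frac{831}{320} + \frac{195}{532} = \frac{126123}{42560}$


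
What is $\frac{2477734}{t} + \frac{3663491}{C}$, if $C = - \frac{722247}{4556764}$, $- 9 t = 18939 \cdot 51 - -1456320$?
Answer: $- \frac{13478519684981871866}{583144394541} \approx -2.3114 \cdot 10^{7}$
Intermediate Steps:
$t = - \frac{807403}{3}$ ($t = - \frac{18939 \cdot 51 - -1456320}{9} = - \frac{965889 + 1456320}{9} = \left(- \frac{1}{9}\right) 2422209 = - \frac{807403}{3} \approx -2.6913 \cdot 10^{5}$)
$C = - \frac{722247}{4556764}$ ($C = \left(-722247\right) \frac{1}{4556764} = - \frac{722247}{4556764} \approx -0.1585$)
$\frac{2477734}{t} + \frac{3663491}{C} = \frac{2477734}{- \frac{807403}{3}} + \frac{3663491}{- \frac{722247}{4556764}} = 2477734 \left(- \frac{3}{807403}\right) + 3663491 \left(- \frac{4556764}{722247}\right) = - \frac{7433202}{807403} - \frac{16693663903124}{722247} = - \frac{13478519684981871866}{583144394541}$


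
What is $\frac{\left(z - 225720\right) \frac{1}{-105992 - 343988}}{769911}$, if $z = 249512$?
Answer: $- \frac{5948}{86611137945} \approx -6.8675 \cdot 10^{-8}$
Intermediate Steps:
$\frac{\left(z - 225720\right) \frac{1}{-105992 - 343988}}{769911} = \frac{\left(249512 - 225720\right) \frac{1}{-105992 - 343988}}{769911} = \frac{23792}{-449980} \cdot \frac{1}{769911} = 23792 \left(- \frac{1}{449980}\right) \frac{1}{769911} = \left(- \frac{5948}{112495}\right) \frac{1}{769911} = - \frac{5948}{86611137945}$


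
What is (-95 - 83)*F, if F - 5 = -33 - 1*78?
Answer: 18868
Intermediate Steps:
F = -106 (F = 5 + (-33 - 1*78) = 5 + (-33 - 78) = 5 - 111 = -106)
(-95 - 83)*F = (-95 - 83)*(-106) = -178*(-106) = 18868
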